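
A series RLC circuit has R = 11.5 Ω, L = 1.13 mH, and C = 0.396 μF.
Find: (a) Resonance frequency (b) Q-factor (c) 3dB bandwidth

Step 1 — Resonance condition Im(Z)=0 gives ω₀ = 1/√(LC).
Step 2 — ω₀ = 1/√(0.00113·3.96e-07) = 4.727e+04 rad/s.
Step 3 — f₀ = ω₀/(2π) = 7524 Hz.
Step 4 — Series Q: Q = ω₀L/R = 4.727e+04·0.00113/11.5 = 4.645.
Step 5 — 3dB bandwidth: Δω = ω₀/Q = 1.018e+04 rad/s; BW = Δω/(2π) = 1620 Hz.

(a) f₀ = 7524 Hz  (b) Q = 4.645  (c) BW = 1620 Hz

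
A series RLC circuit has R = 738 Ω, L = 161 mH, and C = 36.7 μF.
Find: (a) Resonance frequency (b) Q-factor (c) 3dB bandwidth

Step 1 — Resonance condition Im(Z)=0 gives ω₀ = 1/√(LC).
Step 2 — ω₀ = 1/√(0.161·3.67e-05) = 411.4 rad/s.
Step 3 — f₀ = ω₀/(2π) = 65.47 Hz.
Step 4 — Series Q: Q = ω₀L/R = 411.4·0.161/738 = 0.08975.
Step 5 — 3dB bandwidth: Δω = ω₀/Q = 4584 rad/s; BW = Δω/(2π) = 729.5 Hz.

(a) f₀ = 65.47 Hz  (b) Q = 0.08975  (c) BW = 729.5 Hz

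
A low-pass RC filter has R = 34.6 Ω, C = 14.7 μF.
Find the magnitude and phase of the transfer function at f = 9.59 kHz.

Step 1 — Angular frequency: ω = 2π·9590 = 6.026e+04 rad/s.
Step 2 — Transfer function: H(jω) = 1/(1 + jωRC).
Step 3 — Denominator: 1 + jωRC = 1 + j·6.026e+04·34.6·1.47e-05 = 1 + j30.65.
Step 4 — H = 0.001064 - j0.03259.
Step 5 — Magnitude: |H| = 0.03261 (-29.7 dB); phase: φ = -88.1°.

|H| = 0.03261 (-29.7 dB), φ = -88.1°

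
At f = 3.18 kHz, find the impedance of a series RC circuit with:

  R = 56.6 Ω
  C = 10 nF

Step 1 — Angular frequency: ω = 2π·f = 2π·3180 = 1.998e+04 rad/s.
Step 2 — Component impedances:
  R: Z = R = 56.6 Ω
  C: Z = 1/(jωC) = -j/(ω·C) = 0 - j5005 Ω
Step 3 — Series combination: Z_total = R + C = 56.6 - j5005 Ω = 5005∠-89.4° Ω.

Z = 56.6 - j5005 Ω = 5005∠-89.4° Ω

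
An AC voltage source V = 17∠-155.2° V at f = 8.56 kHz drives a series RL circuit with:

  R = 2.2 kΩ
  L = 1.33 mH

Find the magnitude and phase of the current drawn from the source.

Step 1 — Angular frequency: ω = 2π·f = 2π·8560 = 5.378e+04 rad/s.
Step 2 — Component impedances:
  R: Z = R = 2200 Ω
  L: Z = jωL = j·5.378e+04·0.00133 = 0 + j71.53 Ω
Step 3 — Series combination: Z_total = R + L = 2200 + j71.53 Ω = 2201∠1.9° Ω.
Step 4 — Source phasor: V = 17∠-155.2° V = -15.43 - j7.131 V.
Step 5 — Ohm's law: I = V / Z_total = (-15.43 - j7.131) / (2200 + j71.53) = -0.007113 - j0.00301 A.
Step 6 — Convert to polar: |I| = 0.007723 A, ∠I = -157.1°.

I = 0.007723∠-157.1° A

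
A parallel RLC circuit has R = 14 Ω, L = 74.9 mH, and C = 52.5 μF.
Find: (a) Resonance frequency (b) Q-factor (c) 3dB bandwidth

Step 1 — Resonance: ω₀ = 1/√(LC) = 1/√(0.0749·5.25e-05) = 504.3 rad/s.
Step 2 — f₀ = ω₀/(2π) = 80.26 Hz.
Step 3 — Parallel Q: Q = R/(ω₀L) = 14/(504.3·0.0749) = 0.3707.
Step 4 — Bandwidth: Δω = ω₀/Q = 1361 rad/s; BW = Δω/(2π) = 216.5 Hz.

(a) f₀ = 80.26 Hz  (b) Q = 0.3707  (c) BW = 216.5 Hz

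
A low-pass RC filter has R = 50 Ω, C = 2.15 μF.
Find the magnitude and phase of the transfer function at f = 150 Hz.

Step 1 — Angular frequency: ω = 2π·150 = 942.5 rad/s.
Step 2 — Transfer function: H(jω) = 1/(1 + jωRC).
Step 3 — Denominator: 1 + jωRC = 1 + j·942.5·50·2.15e-06 = 1 + j0.1013.
Step 4 — H = 0.9898 - j0.1003.
Step 5 — Magnitude: |H| = 0.9949 (-0.0 dB); phase: φ = -5.8°.

|H| = 0.9949 (-0.0 dB), φ = -5.8°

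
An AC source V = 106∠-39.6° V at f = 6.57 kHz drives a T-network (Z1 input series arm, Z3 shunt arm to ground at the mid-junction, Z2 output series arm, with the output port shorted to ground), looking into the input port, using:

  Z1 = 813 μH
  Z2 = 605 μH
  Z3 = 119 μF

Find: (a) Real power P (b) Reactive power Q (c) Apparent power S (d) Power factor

Step 1 — Angular frequency: ω = 2π·f = 2π·6570 = 4.128e+04 rad/s.
Step 2 — Component impedances:
  Z1: Z = jωL = j·4.128e+04·0.000813 = 0 + j33.56 Ω
  Z2: Z = jωL = j·4.128e+04·0.000605 = 0 + j24.97 Ω
  Z3: Z = 1/(jωC) = -j/(ω·C) = 0 - j0.2036 Ω
Step 3 — With the output port shorted to ground, the output series arm Z2 runs from the junction to ground; the shunt arm Z3 also runs from the junction to ground. They appear in parallel: Z3 || Z2 = 0 - j0.2052 Ω.
Step 4 — Series with input arm Z1: Z_in = Z1 + (Z3 || Z2) = 0 + j33.36 Ω = 33.36∠90.0° Ω.
Step 5 — Source phasor: V = 106∠-39.6° V = 81.67 - j67.57 V.
Step 6 — Current: I = V / Z = -2.026 - j2.449 A = 3.178∠-129.6° A.
Step 7 — Complex power: S = V·I* = 0 + j336.9 VA.
Step 8 — Real power: P = Re(S) = 0 W.
Step 9 — Reactive power: Q = Im(S) = 336.9 VAR.
Step 10 — Apparent power: |S| = 336.9 VA.
Step 11 — Power factor: PF = P/|S| = 0 (lagging).

(a) P = 0 W  (b) Q = 336.9 VAR  (c) S = 336.9 VA  (d) PF = 0 (lagging)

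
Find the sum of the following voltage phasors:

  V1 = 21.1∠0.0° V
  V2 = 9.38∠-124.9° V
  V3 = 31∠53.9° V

Step 1 — Convert each phasor to rectangular form:
  V1 = 21.1·(cos(0.0°) + j·sin(0.0°)) = 21.1 V
  V2 = 9.38·(cos(-124.9°) + j·sin(-124.9°)) = -5.367 - j7.693 V
  V3 = 31·(cos(53.9°) + j·sin(53.9°)) = 18.27 + j25.05 V
Step 2 — Sum components: V_total = 34 + j17.35 V.
Step 3 — Convert to polar: |V_total| = 38.17 V, ∠V_total = 27.0°.

V_total = 38.17∠27.0° V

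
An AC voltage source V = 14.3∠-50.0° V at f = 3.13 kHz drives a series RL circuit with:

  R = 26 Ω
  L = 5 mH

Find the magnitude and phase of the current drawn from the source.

Step 1 — Angular frequency: ω = 2π·f = 2π·3130 = 1.967e+04 rad/s.
Step 2 — Component impedances:
  R: Z = R = 26 Ω
  L: Z = jωL = j·1.967e+04·0.005 = 0 + j98.33 Ω
Step 3 — Series combination: Z_total = R + L = 26 + j98.33 Ω = 101.7∠75.2° Ω.
Step 4 — Source phasor: V = 14.3∠-50.0° V = 9.192 - j10.95 V.
Step 5 — Ohm's law: I = V / Z_total = (9.192 - j10.95) / (26 + j98.33) = -0.08102 - j0.1149 A.
Step 6 — Convert to polar: |I| = 0.1406 A, ∠I = -125.2°.

I = 0.1406∠-125.2° A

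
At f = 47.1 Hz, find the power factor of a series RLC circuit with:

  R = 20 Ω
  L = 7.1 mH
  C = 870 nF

Step 1 — Angular frequency: ω = 2π·f = 2π·47.1 = 295.9 rad/s.
Step 2 — Component impedances:
  R: Z = R = 20 Ω
  L: Z = jωL = j·295.9·0.0071 = 0 + j2.101 Ω
  C: Z = 1/(jωC) = -j/(ω·C) = 0 - j3884 Ω
Step 3 — Series combination: Z_total = R + L + C = 20 - j3882 Ω = 3882∠-89.7° Ω.
Step 4 — Power factor: PF = cos(φ) = Re(Z)/|Z| = 20/3882 = 0.005152.
Step 5 — Type: Im(Z) = -3882 ⇒ leading (phase φ = -89.7°).

PF = 0.005152 (leading, φ = -89.7°)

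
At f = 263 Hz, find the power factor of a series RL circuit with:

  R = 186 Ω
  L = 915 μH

Step 1 — Angular frequency: ω = 2π·f = 2π·263 = 1652 rad/s.
Step 2 — Component impedances:
  R: Z = R = 186 Ω
  L: Z = jωL = j·1652·0.000915 = 0 + j1.512 Ω
Step 3 — Series combination: Z_total = R + L = 186 + j1.512 Ω = 186∠0.5° Ω.
Step 4 — Power factor: PF = cos(φ) = Re(Z)/|Z| = 186/186 = 1.
Step 5 — Type: Im(Z) = 1.512 ⇒ lagging (phase φ = 0.5°).

PF = 1 (lagging, φ = 0.5°)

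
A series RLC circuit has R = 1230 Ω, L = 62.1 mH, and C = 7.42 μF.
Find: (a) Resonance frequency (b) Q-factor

Step 1 — Resonance condition Im(Z)=0 gives ω₀ = 1/√(LC).
Step 2 — ω₀ = 1/√(0.0621·7.42e-06) = 1473 rad/s.
Step 3 — f₀ = ω₀/(2π) = 234.5 Hz.
Step 4 — Series Q: Q = ω₀L/R = 1473·0.0621/1230 = 0.07438.

(a) f₀ = 234.5 Hz  (b) Q = 0.07438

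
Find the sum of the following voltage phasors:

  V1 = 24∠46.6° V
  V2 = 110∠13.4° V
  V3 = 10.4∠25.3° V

Step 1 — Convert each phasor to rectangular form:
  V1 = 24·(cos(46.6°) + j·sin(46.6°)) = 16.49 + j17.44 V
  V2 = 110·(cos(13.4°) + j·sin(13.4°)) = 107 + j25.49 V
  V3 = 10.4·(cos(25.3°) + j·sin(25.3°)) = 9.402 + j4.445 V
Step 2 — Sum components: V_total = 132.9 + j47.37 V.
Step 3 — Convert to polar: |V_total| = 141.1 V, ∠V_total = 19.6°.

V_total = 141.1∠19.6° V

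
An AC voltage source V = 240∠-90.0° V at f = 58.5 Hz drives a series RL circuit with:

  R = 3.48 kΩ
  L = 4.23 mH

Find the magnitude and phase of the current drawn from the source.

Step 1 — Angular frequency: ω = 2π·f = 2π·58.5 = 367.6 rad/s.
Step 2 — Component impedances:
  R: Z = R = 3480 Ω
  L: Z = jωL = j·367.6·0.00423 = 0 + j1.555 Ω
Step 3 — Series combination: Z_total = R + L = 3480 + j1.555 Ω = 3480∠0.0° Ω.
Step 4 — Source phasor: V = 240∠-90.0° V = 0 - j240 V.
Step 5 — Ohm's law: I = V / Z_total = (0 - j240) / (3480 + j1.555) = -3.081e-05 - j0.06897 A.
Step 6 — Convert to polar: |I| = 0.06897 A, ∠I = -90.0°.

I = 0.06897∠-90.0° A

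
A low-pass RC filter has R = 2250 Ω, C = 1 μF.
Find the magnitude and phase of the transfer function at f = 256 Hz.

Step 1 — Angular frequency: ω = 2π·256 = 1608 rad/s.
Step 2 — Transfer function: H(jω) = 1/(1 + jωRC).
Step 3 — Denominator: 1 + jωRC = 1 + j·1608·2250·1e-06 = 1 + j3.619.
Step 4 — H = 0.07093 - j0.2567.
Step 5 — Magnitude: |H| = 0.2663 (-11.5 dB); phase: φ = -74.6°.

|H| = 0.2663 (-11.5 dB), φ = -74.6°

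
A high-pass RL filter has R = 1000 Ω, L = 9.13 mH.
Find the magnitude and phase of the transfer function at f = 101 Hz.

Step 1 — Angular frequency: ω = 2π·101 = 634.6 rad/s.
Step 2 — Transfer function: H(jω) = jωL/(R + jωL).
Step 3 — Numerator jωL = j·5.794; denominator R + jωL = 1000 + j5.794.
Step 4 — H = 3.357e-05 + j0.005794.
Step 5 — Magnitude: |H| = 0.005794 (-44.7 dB); phase: φ = 89.7°.

|H| = 0.005794 (-44.7 dB), φ = 89.7°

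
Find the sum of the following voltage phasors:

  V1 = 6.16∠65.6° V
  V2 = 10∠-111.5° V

Step 1 — Convert each phasor to rectangular form:
  V1 = 6.16·(cos(65.6°) + j·sin(65.6°)) = 2.545 + j5.61 V
  V2 = 10·(cos(-111.5°) + j·sin(-111.5°)) = -3.665 - j9.304 V
Step 2 — Sum components: V_total = -1.12 - j3.694 V.
Step 3 — Convert to polar: |V_total| = 3.86 V, ∠V_total = -106.9°.

V_total = 3.86∠-106.9° V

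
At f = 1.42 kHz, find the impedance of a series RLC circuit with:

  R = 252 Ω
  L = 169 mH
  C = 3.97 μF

Step 1 — Angular frequency: ω = 2π·f = 2π·1420 = 8922 rad/s.
Step 2 — Component impedances:
  R: Z = R = 252 Ω
  L: Z = jωL = j·8922·0.169 = 0 + j1508 Ω
  C: Z = 1/(jωC) = -j/(ω·C) = 0 - j28.23 Ω
Step 3 — Series combination: Z_total = R + L + C = 252 + j1480 Ω = 1501∠80.3° Ω.

Z = 252 + j1480 Ω = 1501∠80.3° Ω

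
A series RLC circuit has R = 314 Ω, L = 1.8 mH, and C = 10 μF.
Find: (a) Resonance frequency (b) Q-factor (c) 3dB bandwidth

Step 1 — Resonance: ω₀ = 1/√(LC) = 1/√(0.0018·1e-05) = 7454 rad/s.
Step 2 — f₀ = ω₀/(2π) = 1186 Hz.
Step 3 — Series Q: Q = ω₀L/R = 7454·0.0018/314 = 0.04273.
Step 4 — Bandwidth: Δω = ω₀/Q = 1.744e+05 rad/s; BW = Δω/(2π) = 2.776e+04 Hz.

(a) f₀ = 1186 Hz  (b) Q = 0.04273  (c) BW = 2.776e+04 Hz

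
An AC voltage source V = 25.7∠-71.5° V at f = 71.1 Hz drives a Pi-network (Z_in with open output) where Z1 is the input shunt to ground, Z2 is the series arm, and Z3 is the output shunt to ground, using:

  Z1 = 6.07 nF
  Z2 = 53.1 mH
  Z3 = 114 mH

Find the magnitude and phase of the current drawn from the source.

Step 1 — Angular frequency: ω = 2π·f = 2π·71.1 = 446.7 rad/s.
Step 2 — Component impedances:
  Z1: Z = 1/(jωC) = -j/(ω·C) = 0 - j3.688e+05 Ω
  Z2: Z = jωL = j·446.7·0.0531 = 0 + j23.72 Ω
  Z3: Z = jωL = j·446.7·0.114 = 0 + j50.93 Ω
Step 3 — With open output, the series arm Z2 and the output shunt Z3 appear in series to ground: Z2 + Z3 = 0 + j74.65 Ω.
Step 4 — Parallel with input shunt Z1: Z_in = Z1 || (Z2 + Z3) = 0 + j74.66 Ω = 74.66∠90.0° Ω.
Step 5 — Source phasor: V = 25.7∠-71.5° V = 8.155 - j24.37 V.
Step 6 — Ohm's law: I = V / Z_total = (8.155 - j24.37) / (0 + j74.66) = -0.3264 - j0.1092 A.
Step 7 — Convert to polar: |I| = 0.3442 A, ∠I = -161.5°.

I = 0.3442∠-161.5° A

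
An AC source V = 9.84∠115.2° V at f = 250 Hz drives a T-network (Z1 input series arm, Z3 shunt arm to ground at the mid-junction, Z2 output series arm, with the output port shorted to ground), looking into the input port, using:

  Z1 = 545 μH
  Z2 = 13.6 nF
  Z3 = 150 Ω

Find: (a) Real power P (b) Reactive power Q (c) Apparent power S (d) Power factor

Step 1 — Angular frequency: ω = 2π·f = 2π·250 = 1571 rad/s.
Step 2 — Component impedances:
  Z1: Z = jωL = j·1571·0.000545 = 0 + j0.8561 Ω
  Z2: Z = 1/(jωC) = -j/(ω·C) = 0 - j4.681e+04 Ω
  Z3: Z = R = 150 Ω
Step 3 — With the output port shorted to ground, the output series arm Z2 runs from the junction to ground; the shunt arm Z3 also runs from the junction to ground. They appear in parallel: Z3 || Z2 = 150 - j0.4807 Ω.
Step 4 — Series with input arm Z1: Z_in = Z1 + (Z3 || Z2) = 150 + j0.3754 Ω = 150∠0.1° Ω.
Step 5 — Source phasor: V = 9.84∠115.2° V = -4.19 + j8.903 V.
Step 6 — Current: I = V / Z = -0.02778 + j0.05943 A = 0.0656∠115.1° A.
Step 7 — Complex power: S = V·I* = 0.6455 + j0.001616 VA.
Step 8 — Real power: P = Re(S) = 0.6455 W.
Step 9 — Reactive power: Q = Im(S) = 0.001616 VAR.
Step 10 — Apparent power: |S| = 0.6455 VA.
Step 11 — Power factor: PF = P/|S| = 1 (lagging).

(a) P = 0.6455 W  (b) Q = 0.001616 VAR  (c) S = 0.6455 VA  (d) PF = 1 (lagging)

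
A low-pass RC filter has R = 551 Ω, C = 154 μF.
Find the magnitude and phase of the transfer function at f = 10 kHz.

Step 1 — Angular frequency: ω = 2π·1e+04 = 6.283e+04 rad/s.
Step 2 — Transfer function: H(jω) = 1/(1 + jωRC).
Step 3 — Denominator: 1 + jωRC = 1 + j·6.283e+04·551·0.000154 = 1 + j5332.
Step 4 — H = 3.518e-08 - j0.0001876.
Step 5 — Magnitude: |H| = 0.0001876 (-74.5 dB); phase: φ = -90.0°.

|H| = 0.0001876 (-74.5 dB), φ = -90.0°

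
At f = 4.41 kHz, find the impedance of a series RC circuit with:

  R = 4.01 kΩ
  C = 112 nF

Step 1 — Angular frequency: ω = 2π·f = 2π·4410 = 2.771e+04 rad/s.
Step 2 — Component impedances:
  R: Z = R = 4010 Ω
  C: Z = 1/(jωC) = -j/(ω·C) = 0 - j322.2 Ω
Step 3 — Series combination: Z_total = R + C = 4010 - j322.2 Ω = 4023∠-4.6° Ω.

Z = 4010 - j322.2 Ω = 4023∠-4.6° Ω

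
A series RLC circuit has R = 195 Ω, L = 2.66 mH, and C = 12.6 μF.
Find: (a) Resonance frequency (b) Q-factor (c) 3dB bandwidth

Step 1 — Resonance: ω₀ = 1/√(LC) = 1/√(0.00266·1.26e-05) = 5462 rad/s.
Step 2 — f₀ = ω₀/(2π) = 869.3 Hz.
Step 3 — Series Q: Q = ω₀L/R = 5462·0.00266/195 = 0.07451.
Step 4 — Bandwidth: Δω = ω₀/Q = 7.331e+04 rad/s; BW = Δω/(2π) = 1.167e+04 Hz.

(a) f₀ = 869.3 Hz  (b) Q = 0.07451  (c) BW = 1.167e+04 Hz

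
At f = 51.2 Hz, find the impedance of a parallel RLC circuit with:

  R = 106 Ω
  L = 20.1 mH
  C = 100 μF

Step 1 — Angular frequency: ω = 2π·f = 2π·51.2 = 321.7 rad/s.
Step 2 — Component impedances:
  R: Z = R = 106 Ω
  L: Z = jωL = j·321.7·0.0201 = 0 + j6.466 Ω
  C: Z = 1/(jωC) = -j/(ω·C) = 0 - j31.08 Ω
Step 3 — Parallel combination: 1/Z_total = 1/R + 1/L + 1/C; Z_total = 0.6251 + j8.116 Ω = 8.14∠85.6° Ω.

Z = 0.6251 + j8.116 Ω = 8.14∠85.6° Ω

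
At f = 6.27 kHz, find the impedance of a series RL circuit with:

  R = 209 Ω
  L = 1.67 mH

Step 1 — Angular frequency: ω = 2π·f = 2π·6270 = 3.94e+04 rad/s.
Step 2 — Component impedances:
  R: Z = R = 209 Ω
  L: Z = jωL = j·3.94e+04·0.00167 = 0 + j65.79 Ω
Step 3 — Series combination: Z_total = R + L = 209 + j65.79 Ω = 219.1∠17.5° Ω.

Z = 209 + j65.79 Ω = 219.1∠17.5° Ω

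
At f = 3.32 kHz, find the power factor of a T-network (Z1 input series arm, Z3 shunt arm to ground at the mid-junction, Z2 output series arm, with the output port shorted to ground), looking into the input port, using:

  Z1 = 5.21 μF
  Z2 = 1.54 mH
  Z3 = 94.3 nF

Step 1 — Angular frequency: ω = 2π·f = 2π·3320 = 2.086e+04 rad/s.
Step 2 — Component impedances:
  Z1: Z = 1/(jωC) = -j/(ω·C) = 0 - j9.201 Ω
  Z2: Z = jωL = j·2.086e+04·0.00154 = 0 + j32.12 Ω
  Z3: Z = 1/(jωC) = -j/(ω·C) = 0 - j508.4 Ω
Step 3 — With the output port shorted to ground, the output series arm Z2 runs from the junction to ground; the shunt arm Z3 also runs from the junction to ground. They appear in parallel: Z3 || Z2 = 0 + j34.29 Ω.
Step 4 — Series with input arm Z1: Z_in = Z1 + (Z3 || Z2) = 0 + j25.09 Ω = 25.09∠90.0° Ω.
Step 5 — Power factor: PF = cos(φ) = Re(Z)/|Z| = 0/25.09 = 0.
Step 6 — Type: Im(Z) = 25.09 ⇒ lagging (phase φ = 90.0°).

PF = 0 (lagging, φ = 90.0°)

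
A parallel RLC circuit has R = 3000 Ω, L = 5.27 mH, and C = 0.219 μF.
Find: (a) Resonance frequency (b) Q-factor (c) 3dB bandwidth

Step 1 — Resonance: ω₀ = 1/√(LC) = 1/√(0.00527·2.19e-07) = 2.944e+04 rad/s.
Step 2 — f₀ = ω₀/(2π) = 4685 Hz.
Step 3 — Parallel Q: Q = R/(ω₀L) = 3000/(2.944e+04·0.00527) = 19.34.
Step 4 — Bandwidth: Δω = ω₀/Q = 1522 rad/s; BW = Δω/(2π) = 242.2 Hz.

(a) f₀ = 4685 Hz  (b) Q = 19.34  (c) BW = 242.2 Hz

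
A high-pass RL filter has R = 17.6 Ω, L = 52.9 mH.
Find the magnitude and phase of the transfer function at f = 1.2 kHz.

Step 1 — Angular frequency: ω = 2π·1200 = 7540 rad/s.
Step 2 — Transfer function: H(jω) = jωL/(R + jωL).
Step 3 — Numerator jωL = j·398.9; denominator R + jωL = 17.6 + j398.9.
Step 4 — H = 0.9981 + j0.04404.
Step 5 — Magnitude: |H| = 0.999 (-0.0 dB); phase: φ = 2.5°.

|H| = 0.999 (-0.0 dB), φ = 2.5°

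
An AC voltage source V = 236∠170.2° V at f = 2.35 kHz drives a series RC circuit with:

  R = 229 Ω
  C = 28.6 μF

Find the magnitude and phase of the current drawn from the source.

Step 1 — Angular frequency: ω = 2π·f = 2π·2350 = 1.477e+04 rad/s.
Step 2 — Component impedances:
  R: Z = R = 229 Ω
  C: Z = 1/(jωC) = -j/(ω·C) = 0 - j2.368 Ω
Step 3 — Series combination: Z_total = R + C = 229 - j2.368 Ω = 229∠-0.6° Ω.
Step 4 — Source phasor: V = 236∠170.2° V = -232.6 + j40.17 V.
Step 5 — Ohm's law: I = V / Z_total = (-232.6 + j40.17) / (229 - j2.368) = -1.017 + j0.1649 A.
Step 6 — Convert to polar: |I| = 1.031 A, ∠I = 170.8°.

I = 1.031∠170.8° A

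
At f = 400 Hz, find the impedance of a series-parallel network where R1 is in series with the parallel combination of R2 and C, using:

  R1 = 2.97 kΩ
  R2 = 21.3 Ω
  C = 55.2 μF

Step 1 — Angular frequency: ω = 2π·f = 2π·400 = 2513 rad/s.
Step 2 — Component impedances:
  R1: Z = R = 2970 Ω
  R2: Z = R = 21.3 Ω
  C: Z = 1/(jωC) = -j/(ω·C) = 0 - j7.208 Ω
Step 3 — Parallel branch: R2 || C = 1/(1/R2 + 1/C) = 2.189 - j6.467 Ω.
Step 4 — Series with R1: Z_total = R1 + (R2 || C) = 2972 - j6.467 Ω = 2972∠-0.1° Ω.

Z = 2972 - j6.467 Ω = 2972∠-0.1° Ω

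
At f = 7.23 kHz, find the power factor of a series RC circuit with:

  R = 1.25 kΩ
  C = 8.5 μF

Step 1 — Angular frequency: ω = 2π·f = 2π·7230 = 4.543e+04 rad/s.
Step 2 — Component impedances:
  R: Z = R = 1250 Ω
  C: Z = 1/(jωC) = -j/(ω·C) = 0 - j2.59 Ω
Step 3 — Series combination: Z_total = R + C = 1250 - j2.59 Ω = 1250∠-0.1° Ω.
Step 4 — Power factor: PF = cos(φ) = Re(Z)/|Z| = 1250/1250 = 1.
Step 5 — Type: Im(Z) = -2.59 ⇒ leading (phase φ = -0.1°).

PF = 1 (leading, φ = -0.1°)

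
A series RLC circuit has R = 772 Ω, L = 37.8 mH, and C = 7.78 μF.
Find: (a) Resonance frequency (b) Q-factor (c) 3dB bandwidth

Step 1 — Resonance condition Im(Z)=0 gives ω₀ = 1/√(LC).
Step 2 — ω₀ = 1/√(0.0378·7.78e-06) = 1844 rad/s.
Step 3 — f₀ = ω₀/(2π) = 293.5 Hz.
Step 4 — Series Q: Q = ω₀L/R = 1844·0.0378/772 = 0.09029.
Step 5 — 3dB bandwidth: Δω = ω₀/Q = 2.042e+04 rad/s; BW = Δω/(2π) = 3250 Hz.

(a) f₀ = 293.5 Hz  (b) Q = 0.09029  (c) BW = 3250 Hz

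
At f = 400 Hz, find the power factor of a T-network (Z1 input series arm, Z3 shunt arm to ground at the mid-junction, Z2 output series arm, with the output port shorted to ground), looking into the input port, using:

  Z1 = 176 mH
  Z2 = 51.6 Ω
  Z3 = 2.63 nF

Step 1 — Angular frequency: ω = 2π·f = 2π·400 = 2513 rad/s.
Step 2 — Component impedances:
  Z1: Z = jωL = j·2513·0.176 = 0 + j442.3 Ω
  Z2: Z = R = 51.6 Ω
  Z3: Z = 1/(jωC) = -j/(ω·C) = 0 - j1.513e+05 Ω
Step 3 — With the output port shorted to ground, the output series arm Z2 runs from the junction to ground; the shunt arm Z3 also runs from the junction to ground. They appear in parallel: Z3 || Z2 = 51.6 - j0.0176 Ω.
Step 4 — Series with input arm Z1: Z_in = Z1 + (Z3 || Z2) = 51.6 + j442.3 Ω = 445.3∠83.3° Ω.
Step 5 — Power factor: PF = cos(φ) = Re(Z)/|Z| = 51.6/445.3 = 0.1159.
Step 6 — Type: Im(Z) = 442.3 ⇒ lagging (phase φ = 83.3°).

PF = 0.1159 (lagging, φ = 83.3°)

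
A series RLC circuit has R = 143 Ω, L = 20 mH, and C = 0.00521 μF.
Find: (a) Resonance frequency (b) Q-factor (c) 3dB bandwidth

Step 1 — Resonance: ω₀ = 1/√(LC) = 1/√(0.02·5.21e-09) = 9.796e+04 rad/s.
Step 2 — f₀ = ω₀/(2π) = 1.559e+04 Hz.
Step 3 — Series Q: Q = ω₀L/R = 9.796e+04·0.02/143 = 13.7.
Step 4 — Bandwidth: Δω = ω₀/Q = 7150 rad/s; BW = Δω/(2π) = 1138 Hz.

(a) f₀ = 1.559e+04 Hz  (b) Q = 13.7  (c) BW = 1138 Hz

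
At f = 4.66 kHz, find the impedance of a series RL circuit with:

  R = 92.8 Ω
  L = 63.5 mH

Step 1 — Angular frequency: ω = 2π·f = 2π·4660 = 2.928e+04 rad/s.
Step 2 — Component impedances:
  R: Z = R = 92.8 Ω
  L: Z = jωL = j·2.928e+04·0.0635 = 0 + j1859 Ω
Step 3 — Series combination: Z_total = R + L = 92.8 + j1859 Ω = 1862∠87.1° Ω.

Z = 92.8 + j1859 Ω = 1862∠87.1° Ω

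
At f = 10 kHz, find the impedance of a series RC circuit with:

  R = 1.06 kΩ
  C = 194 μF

Step 1 — Angular frequency: ω = 2π·f = 2π·1e+04 = 6.283e+04 rad/s.
Step 2 — Component impedances:
  R: Z = R = 1060 Ω
  C: Z = 1/(jωC) = -j/(ω·C) = 0 - j0.08204 Ω
Step 3 — Series combination: Z_total = R + C = 1060 - j0.08204 Ω = 1060∠-0.0° Ω.

Z = 1060 - j0.08204 Ω = 1060∠-0.0° Ω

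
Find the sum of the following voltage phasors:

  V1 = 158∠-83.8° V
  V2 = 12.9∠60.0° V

Step 1 — Convert each phasor to rectangular form:
  V1 = 158·(cos(-83.8°) + j·sin(-83.8°)) = 17.06 - j157.1 V
  V2 = 12.9·(cos(60.0°) + j·sin(60.0°)) = 6.45 + j11.17 V
Step 2 — Sum components: V_total = 23.51 - j145.9 V.
Step 3 — Convert to polar: |V_total| = 147.8 V, ∠V_total = -80.8°.

V_total = 147.8∠-80.8° V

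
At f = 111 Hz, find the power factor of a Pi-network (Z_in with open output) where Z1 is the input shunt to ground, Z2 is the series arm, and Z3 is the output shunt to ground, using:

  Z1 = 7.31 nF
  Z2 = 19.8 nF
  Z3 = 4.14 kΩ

Step 1 — Angular frequency: ω = 2π·f = 2π·111 = 697.4 rad/s.
Step 2 — Component impedances:
  Z1: Z = 1/(jωC) = -j/(ω·C) = 0 - j1.961e+05 Ω
  Z2: Z = 1/(jωC) = -j/(ω·C) = 0 - j7.242e+04 Ω
  Z3: Z = R = 4140 Ω
Step 3 — With open output, the series arm Z2 and the output shunt Z3 appear in series to ground: Z2 + Z3 = 4140 - j7.242e+04 Ω.
Step 4 — Parallel with input shunt Z1: Z_in = Z1 || (Z2 + Z3) = 2208 - j5.292e+04 Ω = 5.297e+04∠-87.6° Ω.
Step 5 — Power factor: PF = cos(φ) = Re(Z)/|Z| = 2208/5.297e+04 = 0.04168.
Step 6 — Type: Im(Z) = -5.292e+04 ⇒ leading (phase φ = -87.6°).

PF = 0.04168 (leading, φ = -87.6°)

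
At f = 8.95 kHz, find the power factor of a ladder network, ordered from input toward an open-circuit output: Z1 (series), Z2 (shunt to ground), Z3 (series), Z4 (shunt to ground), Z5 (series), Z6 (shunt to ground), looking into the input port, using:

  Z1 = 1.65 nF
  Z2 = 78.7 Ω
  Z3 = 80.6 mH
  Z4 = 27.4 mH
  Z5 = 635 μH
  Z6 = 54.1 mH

Step 1 — Angular frequency: ω = 2π·f = 2π·8950 = 5.623e+04 rad/s.
Step 2 — Component impedances:
  Z1: Z = 1/(jωC) = -j/(ω·C) = 0 - j1.078e+04 Ω
  Z2: Z = R = 78.7 Ω
  Z3: Z = jωL = j·5.623e+04·0.0806 = 0 + j4533 Ω
  Z4: Z = jωL = j·5.623e+04·0.0274 = 0 + j1541 Ω
  Z5: Z = jωL = j·5.623e+04·0.000635 = 0 + j35.71 Ω
  Z6: Z = jωL = j·5.623e+04·0.0541 = 0 + j3042 Ω
Step 3 — Ladder network (open output): work backward from the far end, alternating series and parallel combinations. Z_in = 78.68 - j1.078e+04 Ω = 1.078e+04∠-89.6° Ω.
Step 4 — Power factor: PF = cos(φ) = Re(Z)/|Z| = 78.684/10777 = 0.007301.
Step 5 — Type: Im(Z) = -1.078e+04 ⇒ leading (phase φ = -89.6°).

PF = 0.007301 (leading, φ = -89.6°)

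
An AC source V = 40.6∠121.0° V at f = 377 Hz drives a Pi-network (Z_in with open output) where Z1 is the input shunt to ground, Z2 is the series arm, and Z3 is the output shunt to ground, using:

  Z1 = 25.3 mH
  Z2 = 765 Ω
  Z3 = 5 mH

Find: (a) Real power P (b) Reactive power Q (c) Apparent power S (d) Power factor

Step 1 — Angular frequency: ω = 2π·f = 2π·377 = 2369 rad/s.
Step 2 — Component impedances:
  Z1: Z = jωL = j·2369·0.0253 = 0 + j59.93 Ω
  Z2: Z = R = 765 Ω
  Z3: Z = jωL = j·2369·0.005 = 0 + j11.84 Ω
Step 3 — With open output, the series arm Z2 and the output shunt Z3 appear in series to ground: Z2 + Z3 = 765 + j11.84 Ω.
Step 4 — Parallel with input shunt Z1: Z_in = Z1 || (Z2 + Z3) = 4.654 + j59.49 Ω = 59.67∠85.5° Ω.
Step 5 — Source phasor: V = 40.6∠121.0° V = -20.91 + j34.8 V.
Step 6 — Current: I = V / Z = 0.5541 + j0.3948 A = 0.6804∠35.5° A.
Step 7 — Complex power: S = V·I* = 2.154 + j27.54 VA.
Step 8 — Real power: P = Re(S) = 2.154 W.
Step 9 — Reactive power: Q = Im(S) = 27.54 VAR.
Step 10 — Apparent power: |S| = 27.62 VA.
Step 11 — Power factor: PF = P/|S| = 0.07799 (lagging).

(a) P = 2.154 W  (b) Q = 27.54 VAR  (c) S = 27.62 VA  (d) PF = 0.07799 (lagging)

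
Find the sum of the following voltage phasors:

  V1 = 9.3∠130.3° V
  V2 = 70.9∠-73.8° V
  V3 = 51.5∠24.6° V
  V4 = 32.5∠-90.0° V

Step 1 — Convert each phasor to rectangular form:
  V1 = 9.3·(cos(130.3°) + j·sin(130.3°)) = -6.015 + j7.093 V
  V2 = 70.9·(cos(-73.8°) + j·sin(-73.8°)) = 19.78 - j68.08 V
  V3 = 51.5·(cos(24.6°) + j·sin(24.6°)) = 46.83 + j21.44 V
  V4 = 32.5·(cos(-90.0°) + j·sin(-90.0°)) = 0 - j32.5 V
Step 2 — Sum components: V_total = 60.59 - j72.05 V.
Step 3 — Convert to polar: |V_total| = 94.14 V, ∠V_total = -49.9°.

V_total = 94.14∠-49.9° V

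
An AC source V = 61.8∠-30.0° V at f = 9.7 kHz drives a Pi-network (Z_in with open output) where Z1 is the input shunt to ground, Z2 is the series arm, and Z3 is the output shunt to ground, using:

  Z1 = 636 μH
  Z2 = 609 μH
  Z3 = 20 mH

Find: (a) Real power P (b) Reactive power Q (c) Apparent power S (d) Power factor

Step 1 — Angular frequency: ω = 2π·f = 2π·9700 = 6.095e+04 rad/s.
Step 2 — Component impedances:
  Z1: Z = jωL = j·6.095e+04·0.000636 = 0 + j38.76 Ω
  Z2: Z = jωL = j·6.095e+04·0.000609 = 0 + j37.12 Ω
  Z3: Z = jωL = j·6.095e+04·0.02 = 0 + j1219 Ω
Step 3 — With open output, the series arm Z2 and the output shunt Z3 appear in series to ground: Z2 + Z3 = 0 + j1256 Ω.
Step 4 — Parallel with input shunt Z1: Z_in = Z1 || (Z2 + Z3) = 0 + j37.6 Ω = 37.6∠90.0° Ω.
Step 5 — Source phasor: V = 61.8∠-30.0° V = 53.52 - j30.9 V.
Step 6 — Current: I = V / Z = -0.8218 - j1.423 A = 1.644∠-120.0° A.
Step 7 — Complex power: S = V·I* = 0 + j101.6 VA.
Step 8 — Real power: P = Re(S) = 0 W.
Step 9 — Reactive power: Q = Im(S) = 101.6 VAR.
Step 10 — Apparent power: |S| = 101.6 VA.
Step 11 — Power factor: PF = P/|S| = 0 (lagging).

(a) P = 0 W  (b) Q = 101.6 VAR  (c) S = 101.6 VA  (d) PF = 0 (lagging)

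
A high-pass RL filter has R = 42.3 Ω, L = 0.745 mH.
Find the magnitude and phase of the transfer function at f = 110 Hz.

Step 1 — Angular frequency: ω = 2π·110 = 691.2 rad/s.
Step 2 — Transfer function: H(jω) = jωL/(R + jωL).
Step 3 — Numerator jωL = j·0.5149; denominator R + jωL = 42.3 + j0.5149.
Step 4 — H = 0.0001482 + j0.01217.
Step 5 — Magnitude: |H| = 0.01217 (-38.3 dB); phase: φ = 89.3°.

|H| = 0.01217 (-38.3 dB), φ = 89.3°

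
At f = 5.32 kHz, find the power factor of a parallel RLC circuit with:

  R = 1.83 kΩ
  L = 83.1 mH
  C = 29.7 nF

Step 1 — Angular frequency: ω = 2π·f = 2π·5320 = 3.343e+04 rad/s.
Step 2 — Component impedances:
  R: Z = R = 1830 Ω
  L: Z = jωL = j·3.343e+04·0.0831 = 0 + j2778 Ω
  C: Z = 1/(jωC) = -j/(ω·C) = 0 - j1007 Ω
Step 3 — Parallel combination: 1/Z_total = 1/R + 1/L + 1/C; Z_total = 781.8 - j905.2 Ω = 1196∠-49.2° Ω.
Step 4 — Power factor: PF = cos(φ) = Re(Z)/|Z| = 781.76/1196.1 = 0.6536.
Step 5 — Type: Im(Z) = -905.2 ⇒ leading (phase φ = -49.2°).

PF = 0.6536 (leading, φ = -49.2°)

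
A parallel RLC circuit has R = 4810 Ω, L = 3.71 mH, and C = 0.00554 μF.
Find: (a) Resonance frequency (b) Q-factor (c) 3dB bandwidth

Step 1 — Resonance: ω₀ = 1/√(LC) = 1/√(0.00371·5.54e-09) = 2.206e+05 rad/s.
Step 2 — f₀ = ω₀/(2π) = 3.511e+04 Hz.
Step 3 — Parallel Q: Q = R/(ω₀L) = 4810/(2.206e+05·0.00371) = 5.878.
Step 4 — Bandwidth: Δω = ω₀/Q = 3.753e+04 rad/s; BW = Δω/(2π) = 5973 Hz.

(a) f₀ = 3.511e+04 Hz  (b) Q = 5.878  (c) BW = 5973 Hz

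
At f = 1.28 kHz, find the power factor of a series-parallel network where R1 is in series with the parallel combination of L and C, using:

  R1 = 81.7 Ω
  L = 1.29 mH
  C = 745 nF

Step 1 — Angular frequency: ω = 2π·f = 2π·1280 = 8042 rad/s.
Step 2 — Component impedances:
  R1: Z = R = 81.7 Ω
  L: Z = jωL = j·8042·0.00129 = 0 + j10.37 Ω
  C: Z = 1/(jωC) = -j/(ω·C) = 0 - j166.9 Ω
Step 3 — Parallel branch: L || C = 1/(1/L + 1/C) = 0 + j11.06 Ω.
Step 4 — Series with R1: Z_total = R1 + (L || C) = 81.7 + j11.06 Ω = 82.45∠7.7° Ω.
Step 5 — Power factor: PF = cos(φ) = Re(Z)/|Z| = 81.7/82.446 = 0.991.
Step 6 — Type: Im(Z) = 11.06 ⇒ lagging (phase φ = 7.7°).

PF = 0.991 (lagging, φ = 7.7°)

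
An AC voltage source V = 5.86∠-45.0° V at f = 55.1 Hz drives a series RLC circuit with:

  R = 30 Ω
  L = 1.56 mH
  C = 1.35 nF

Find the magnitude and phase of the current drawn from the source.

Step 1 — Angular frequency: ω = 2π·f = 2π·55.1 = 346.2 rad/s.
Step 2 — Component impedances:
  R: Z = R = 30 Ω
  L: Z = jωL = j·346.2·0.00156 = 0 + j0.5401 Ω
  C: Z = 1/(jωC) = -j/(ω·C) = 0 - j2.14e+06 Ω
Step 3 — Series combination: Z_total = R + L + C = 30 - j2.14e+06 Ω = 2.14e+06∠-90.0° Ω.
Step 4 — Source phasor: V = 5.86∠-45.0° V = 4.144 - j4.144 V.
Step 5 — Ohm's law: I = V / Z_total = (4.144 - j4.144) / (30 - j2.14e+06) = 1.937e-06 + j1.937e-06 A.
Step 6 — Convert to polar: |I| = 2.739e-06 A, ∠I = 45.0°.

I = 2.739e-06∠45.0° A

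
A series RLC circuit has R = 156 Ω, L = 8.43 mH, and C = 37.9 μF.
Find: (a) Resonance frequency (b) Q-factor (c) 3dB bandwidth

Step 1 — Resonance: ω₀ = 1/√(LC) = 1/√(0.00843·3.79e-05) = 1769 rad/s.
Step 2 — f₀ = ω₀/(2π) = 281.6 Hz.
Step 3 — Series Q: Q = ω₀L/R = 1769·0.00843/156 = 0.0956.
Step 4 — Bandwidth: Δω = ω₀/Q = 1.851e+04 rad/s; BW = Δω/(2π) = 2945 Hz.

(a) f₀ = 281.6 Hz  (b) Q = 0.0956  (c) BW = 2945 Hz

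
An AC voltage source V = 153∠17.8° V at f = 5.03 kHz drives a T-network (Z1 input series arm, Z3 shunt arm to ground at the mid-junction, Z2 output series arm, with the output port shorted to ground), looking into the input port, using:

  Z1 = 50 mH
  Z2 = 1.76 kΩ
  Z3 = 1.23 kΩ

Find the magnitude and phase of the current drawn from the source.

Step 1 — Angular frequency: ω = 2π·f = 2π·5030 = 3.16e+04 rad/s.
Step 2 — Component impedances:
  Z1: Z = jωL = j·3.16e+04·0.05 = 0 + j1580 Ω
  Z2: Z = R = 1760 Ω
  Z3: Z = R = 1230 Ω
Step 3 — With the output port shorted to ground, the output series arm Z2 runs from the junction to ground; the shunt arm Z3 also runs from the junction to ground. They appear in parallel: Z3 || Z2 = 724 Ω.
Step 4 — Series with input arm Z1: Z_in = Z1 + (Z3 || Z2) = 724 + j1580 Ω = 1738∠65.4° Ω.
Step 5 — Source phasor: V = 153∠17.8° V = 145.7 + j46.77 V.
Step 6 — Ohm's law: I = V / Z_total = (145.7 + j46.77) / (724 + j1580) = 0.05937 - j0.06498 A.
Step 7 — Convert to polar: |I| = 0.08802 A, ∠I = -47.6°.

I = 0.08802∠-47.6° A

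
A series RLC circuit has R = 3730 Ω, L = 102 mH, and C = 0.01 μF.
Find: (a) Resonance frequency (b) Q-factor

Step 1 — Resonance condition Im(Z)=0 gives ω₀ = 1/√(LC).
Step 2 — ω₀ = 1/√(0.102·1e-08) = 3.131e+04 rad/s.
Step 3 — f₀ = ω₀/(2π) = 4983 Hz.
Step 4 — Series Q: Q = ω₀L/R = 3.131e+04·0.102/3730 = 0.8562.

(a) f₀ = 4983 Hz  (b) Q = 0.8562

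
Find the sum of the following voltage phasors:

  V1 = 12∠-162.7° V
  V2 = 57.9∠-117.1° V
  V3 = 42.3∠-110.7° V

Step 1 — Convert each phasor to rectangular form:
  V1 = 12·(cos(-162.7°) + j·sin(-162.7°)) = -11.46 - j3.568 V
  V2 = 57.9·(cos(-117.1°) + j·sin(-117.1°)) = -26.38 - j51.54 V
  V3 = 42.3·(cos(-110.7°) + j·sin(-110.7°)) = -14.95 - j39.57 V
Step 2 — Sum components: V_total = -52.79 - j94.68 V.
Step 3 — Convert to polar: |V_total| = 108.4 V, ∠V_total = -119.1°.

V_total = 108.4∠-119.1° V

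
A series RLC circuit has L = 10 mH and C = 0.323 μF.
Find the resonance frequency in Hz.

Step 1 — Resonance condition Im(Z)=0 gives ω₀ = 1/√(LC).
Step 2 — ω₀ = 1/√(0.01·3.23e-07) = 1.76e+04 rad/s.
Step 3 — f₀ = ω₀/(2π) = 2800 Hz.

f₀ = 2800 Hz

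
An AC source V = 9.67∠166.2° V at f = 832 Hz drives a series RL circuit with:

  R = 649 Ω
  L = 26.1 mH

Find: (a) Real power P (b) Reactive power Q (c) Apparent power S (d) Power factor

Step 1 — Angular frequency: ω = 2π·f = 2π·832 = 5228 rad/s.
Step 2 — Component impedances:
  R: Z = R = 649 Ω
  L: Z = jωL = j·5228·0.0261 = 0 + j136.4 Ω
Step 3 — Series combination: Z_total = R + L = 649 + j136.4 Ω = 663.2∠11.9° Ω.
Step 4 — Source phasor: V = 9.67∠166.2° V = -9.391 + j2.307 V.
Step 5 — Current: I = V / Z = -0.01314 + j0.006317 A = 0.01458∠154.3° A.
Step 6 — Complex power: S = V·I* = 0.138 + j0.02901 VA.
Step 7 — Real power: P = Re(S) = 0.138 W.
Step 8 — Reactive power: Q = Im(S) = 0.02901 VAR.
Step 9 — Apparent power: |S| = 0.141 VA.
Step 10 — Power factor: PF = P/|S| = 0.9786 (lagging).

(a) P = 0.138 W  (b) Q = 0.02901 VAR  (c) S = 0.141 VA  (d) PF = 0.9786 (lagging)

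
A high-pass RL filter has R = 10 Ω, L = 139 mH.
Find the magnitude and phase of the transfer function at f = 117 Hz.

Step 1 — Angular frequency: ω = 2π·117 = 735.1 rad/s.
Step 2 — Transfer function: H(jω) = jωL/(R + jωL).
Step 3 — Numerator jωL = j·102.2; denominator R + jωL = 10 + j102.2.
Step 4 — H = 0.9905 + j0.09693.
Step 5 — Magnitude: |H| = 0.9952 (-0.0 dB); phase: φ = 5.6°.

|H| = 0.9952 (-0.0 dB), φ = 5.6°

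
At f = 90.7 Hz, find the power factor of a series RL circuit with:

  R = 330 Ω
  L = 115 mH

Step 1 — Angular frequency: ω = 2π·f = 2π·90.7 = 569.9 rad/s.
Step 2 — Component impedances:
  R: Z = R = 330 Ω
  L: Z = jωL = j·569.9·0.115 = 0 + j65.54 Ω
Step 3 — Series combination: Z_total = R + L = 330 + j65.54 Ω = 336.4∠11.2° Ω.
Step 4 — Power factor: PF = cos(φ) = Re(Z)/|Z| = 330/336.445 = 0.9808.
Step 5 — Type: Im(Z) = 65.54 ⇒ lagging (phase φ = 11.2°).

PF = 0.9808 (lagging, φ = 11.2°)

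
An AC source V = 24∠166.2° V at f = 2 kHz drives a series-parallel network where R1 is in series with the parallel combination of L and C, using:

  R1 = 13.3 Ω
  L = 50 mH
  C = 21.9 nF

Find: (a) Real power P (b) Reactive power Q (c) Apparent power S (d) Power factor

Step 1 — Angular frequency: ω = 2π·f = 2π·2000 = 1.257e+04 rad/s.
Step 2 — Component impedances:
  R1: Z = R = 13.3 Ω
  L: Z = jωL = j·1.257e+04·0.05 = 0 + j628.3 Ω
  C: Z = 1/(jωC) = -j/(ω·C) = 0 - j3634 Ω
Step 3 — Parallel branch: L || C = 1/(1/L + 1/C) = 0 + j759.7 Ω.
Step 4 — Series with R1: Z_total = R1 + (L || C) = 13.3 + j759.7 Ω = 759.8∠89.0° Ω.
Step 5 — Source phasor: V = 24∠166.2° V = -23.31 + j5.725 V.
Step 6 — Current: I = V / Z = 0.006997 + j0.0308 A = 0.03159∠77.2° A.
Step 7 — Complex power: S = V·I* = 0.01327 + j0.758 VA.
Step 8 — Real power: P = Re(S) = 0.01327 W.
Step 9 — Reactive power: Q = Im(S) = 0.758 VAR.
Step 10 — Apparent power: |S| = 0.7581 VA.
Step 11 — Power factor: PF = P/|S| = 0.0175 (lagging).

(a) P = 0.01327 W  (b) Q = 0.758 VAR  (c) S = 0.7581 VA  (d) PF = 0.0175 (lagging)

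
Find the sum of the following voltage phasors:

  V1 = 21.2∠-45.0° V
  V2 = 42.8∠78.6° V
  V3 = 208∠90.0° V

Step 1 — Convert each phasor to rectangular form:
  V1 = 21.2·(cos(-45.0°) + j·sin(-45.0°)) = 14.99 - j14.99 V
  V2 = 42.8·(cos(78.6°) + j·sin(78.6°)) = 8.46 + j41.96 V
  V3 = 208·(cos(90.0°) + j·sin(90.0°)) = 0 + j208 V
Step 2 — Sum components: V_total = 23.45 + j235 V.
Step 3 — Convert to polar: |V_total| = 236.1 V, ∠V_total = 84.3°.

V_total = 236.1∠84.3° V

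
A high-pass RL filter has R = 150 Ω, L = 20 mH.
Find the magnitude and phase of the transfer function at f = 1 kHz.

Step 1 — Angular frequency: ω = 2π·1000 = 6283 rad/s.
Step 2 — Transfer function: H(jω) = jωL/(R + jωL).
Step 3 — Numerator jωL = j·125.7; denominator R + jωL = 150 + j125.7.
Step 4 — H = 0.4124 + j0.4923.
Step 5 — Magnitude: |H| = 0.6422 (-3.8 dB); phase: φ = 50.0°.

|H| = 0.6422 (-3.8 dB), φ = 50.0°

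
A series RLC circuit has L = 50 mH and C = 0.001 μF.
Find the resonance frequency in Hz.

Step 1 — Resonance condition Im(Z)=0 gives ω₀ = 1/√(LC).
Step 2 — ω₀ = 1/√(0.05·1e-09) = 1.414e+05 rad/s.
Step 3 — f₀ = ω₀/(2π) = 2.251e+04 Hz.

f₀ = 2.251e+04 Hz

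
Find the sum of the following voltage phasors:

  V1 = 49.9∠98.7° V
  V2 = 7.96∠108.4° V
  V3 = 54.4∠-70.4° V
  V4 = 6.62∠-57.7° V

Step 1 — Convert each phasor to rectangular form:
  V1 = 49.9·(cos(98.7°) + j·sin(98.7°)) = -7.548 + j49.33 V
  V2 = 7.96·(cos(108.4°) + j·sin(108.4°)) = -2.513 + j7.553 V
  V3 = 54.4·(cos(-70.4°) + j·sin(-70.4°)) = 18.25 - j51.25 V
  V4 = 6.62·(cos(-57.7°) + j·sin(-57.7°)) = 3.537 - j5.596 V
Step 2 — Sum components: V_total = 11.73 + j0.03534 V.
Step 3 — Convert to polar: |V_total| = 11.73 V, ∠V_total = 0.2°.

V_total = 11.73∠0.2° V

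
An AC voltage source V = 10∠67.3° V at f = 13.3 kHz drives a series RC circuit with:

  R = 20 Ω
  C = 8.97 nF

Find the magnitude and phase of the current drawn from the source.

Step 1 — Angular frequency: ω = 2π·f = 2π·1.33e+04 = 8.357e+04 rad/s.
Step 2 — Component impedances:
  R: Z = R = 20 Ω
  C: Z = 1/(jωC) = -j/(ω·C) = 0 - j1334 Ω
Step 3 — Series combination: Z_total = R + C = 20 - j1334 Ω = 1334∠-89.1° Ω.
Step 4 — Source phasor: V = 10∠67.3° V = 3.859 + j9.225 V.
Step 5 — Ohm's law: I = V / Z_total = (3.859 + j9.225) / (20 - j1334) = -0.00687 + j0.002996 A.
Step 6 — Convert to polar: |I| = 0.007495 A, ∠I = 156.4°.

I = 0.007495∠156.4° A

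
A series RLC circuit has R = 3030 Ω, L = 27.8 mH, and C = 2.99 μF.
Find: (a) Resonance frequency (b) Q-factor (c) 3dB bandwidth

Step 1 — Resonance condition Im(Z)=0 gives ω₀ = 1/√(LC).
Step 2 — ω₀ = 1/√(0.0278·2.99e-06) = 3469 rad/s.
Step 3 — f₀ = ω₀/(2π) = 552 Hz.
Step 4 — Series Q: Q = ω₀L/R = 3469·0.0278/3030 = 0.03182.
Step 5 — 3dB bandwidth: Δω = ω₀/Q = 1.09e+05 rad/s; BW = Δω/(2π) = 1.735e+04 Hz.

(a) f₀ = 552 Hz  (b) Q = 0.03182  (c) BW = 1.735e+04 Hz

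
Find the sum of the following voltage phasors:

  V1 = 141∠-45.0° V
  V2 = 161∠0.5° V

Step 1 — Convert each phasor to rectangular form:
  V1 = 141·(cos(-45.0°) + j·sin(-45.0°)) = 99.7 - j99.7 V
  V2 = 161·(cos(0.5°) + j·sin(0.5°)) = 161 + j1.405 V
Step 2 — Sum components: V_total = 260.7 - j98.3 V.
Step 3 — Convert to polar: |V_total| = 278.6 V, ∠V_total = -20.7°.

V_total = 278.6∠-20.7° V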